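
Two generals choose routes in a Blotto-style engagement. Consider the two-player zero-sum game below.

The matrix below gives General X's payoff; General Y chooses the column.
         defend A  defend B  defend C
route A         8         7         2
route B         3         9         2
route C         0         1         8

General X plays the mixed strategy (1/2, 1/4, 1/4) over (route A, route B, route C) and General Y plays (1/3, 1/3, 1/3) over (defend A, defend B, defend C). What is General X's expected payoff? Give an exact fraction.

19/4

Against (1/3, 1/3, 1/3), each row's expected payoff is route A: 17/3; route B: 14/3; route C: 3.
Taking the (1/2, 1/4, 1/4)-weighted average: (1/2)·(17/3) + (1/4)·(14/3) + (1/4)·(3) = 19/4.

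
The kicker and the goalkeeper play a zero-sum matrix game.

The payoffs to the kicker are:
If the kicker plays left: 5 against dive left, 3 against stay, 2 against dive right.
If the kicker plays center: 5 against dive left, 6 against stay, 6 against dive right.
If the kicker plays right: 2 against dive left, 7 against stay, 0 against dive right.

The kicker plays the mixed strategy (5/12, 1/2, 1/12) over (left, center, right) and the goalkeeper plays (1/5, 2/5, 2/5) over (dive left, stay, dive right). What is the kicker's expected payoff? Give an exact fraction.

53/12

Against (1/5, 2/5, 2/5), each row's expected payoff is left: 3; center: 29/5; right: 16/5.
Taking the (5/12, 1/2, 1/12)-weighted average: (5/12)·(3) + (1/2)·(29/5) + (1/12)·(16/5) = 53/12.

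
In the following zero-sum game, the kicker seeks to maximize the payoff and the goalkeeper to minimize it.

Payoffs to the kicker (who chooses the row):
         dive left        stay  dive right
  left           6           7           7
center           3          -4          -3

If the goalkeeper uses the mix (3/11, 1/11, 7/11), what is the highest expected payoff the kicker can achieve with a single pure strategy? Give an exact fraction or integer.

left: (6)·(3/11) + (7)·(1/11) + (7)·(7/11) = 74/11.
center: (3)·(3/11) + (-4)·(1/11) + (-3)·(7/11) = -16/11.
The best pure response is left with expected payoff 74/11.

74/11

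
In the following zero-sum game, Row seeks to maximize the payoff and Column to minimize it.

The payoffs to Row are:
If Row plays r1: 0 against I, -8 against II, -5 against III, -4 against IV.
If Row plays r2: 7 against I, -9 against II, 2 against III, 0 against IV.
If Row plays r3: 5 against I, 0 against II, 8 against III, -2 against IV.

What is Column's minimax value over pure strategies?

The worst case (largest entry) in each column is I: 7, II: 0, III: 8, IV: 0.
The best (smallest) of these is 0.

0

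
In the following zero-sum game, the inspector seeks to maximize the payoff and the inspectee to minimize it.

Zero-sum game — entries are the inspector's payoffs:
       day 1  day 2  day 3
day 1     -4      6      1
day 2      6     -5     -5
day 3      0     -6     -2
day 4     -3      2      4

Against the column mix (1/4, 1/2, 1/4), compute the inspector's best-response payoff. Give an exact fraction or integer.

9/4

day 1: (-4)·(1/4) + (6)·(1/2) + (1)·(1/4) = 9/4.
day 2: (6)·(1/4) + (-5)·(1/2) + (-5)·(1/4) = -9/4.
day 3: (0)·(1/4) + (-6)·(1/2) + (-2)·(1/4) = -7/2.
day 4: (-3)·(1/4) + (2)·(1/2) + (4)·(1/4) = 5/4.
The best pure response is day 1 with expected payoff 9/4.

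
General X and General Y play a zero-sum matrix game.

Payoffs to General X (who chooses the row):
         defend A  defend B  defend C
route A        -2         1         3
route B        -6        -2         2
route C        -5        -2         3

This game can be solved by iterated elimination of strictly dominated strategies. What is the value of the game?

Column defend B is strictly dominated by defend A for General Y (-2<1, -6<-2, -5<-2); eliminate defend B.
Column defend C is strictly dominated by defend A for General Y (-2<3, -6<2, -5<3); eliminate defend C.
Row route C is strictly dominated by row route A (-2>-5); eliminate route C.
Row route B is strictly dominated by row route A (-2>-6); eliminate route B.
Only (route A, defend A) remains, with payoff -2.

-2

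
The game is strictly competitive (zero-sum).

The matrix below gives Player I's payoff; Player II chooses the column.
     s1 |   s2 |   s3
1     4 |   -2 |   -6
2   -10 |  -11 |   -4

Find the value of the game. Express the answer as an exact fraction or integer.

-58/11

Column s1 is strictly dominated by s2 for Player II (it gives Player I more in every row).
The remaining 2×2 game on (1, 2) × (s2, s3) has no saddle point. Let Player I play 1 with probability p; indifference gives −2p − 11(1−p) = −6p − 4(1−p), so p = 7/11.
Similarly Player II's optimal q on s2 is 2/11, and the value is -2·(2/11) + (-6)·(9/11) = -58/11.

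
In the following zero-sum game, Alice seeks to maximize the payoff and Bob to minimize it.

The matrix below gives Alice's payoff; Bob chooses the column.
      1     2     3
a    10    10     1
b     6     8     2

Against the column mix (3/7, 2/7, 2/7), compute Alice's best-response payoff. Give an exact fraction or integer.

52/7

a: (10)·(3/7) + (10)·(2/7) + (1)·(2/7) = 52/7.
b: (6)·(3/7) + (8)·(2/7) + (2)·(2/7) = 38/7.
The best pure response is a with expected payoff 52/7.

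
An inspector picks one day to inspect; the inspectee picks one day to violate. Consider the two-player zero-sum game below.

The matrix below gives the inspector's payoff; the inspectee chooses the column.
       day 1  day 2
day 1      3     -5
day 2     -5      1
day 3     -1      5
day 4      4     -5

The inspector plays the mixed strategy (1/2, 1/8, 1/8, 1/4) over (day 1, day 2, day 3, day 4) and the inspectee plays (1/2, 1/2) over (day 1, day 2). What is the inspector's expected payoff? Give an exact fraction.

-5/8

Against (1/2, 1/2), each row's expected payoff is day 1: -1; day 2: -2; day 3: 2; day 4: -1/2.
Taking the (1/2, 1/8, 1/8, 1/4)-weighted average: (1/2)·(-1) + (1/8)·(-2) + (1/8)·(2) + (1/4)·(-1/2) = -5/8.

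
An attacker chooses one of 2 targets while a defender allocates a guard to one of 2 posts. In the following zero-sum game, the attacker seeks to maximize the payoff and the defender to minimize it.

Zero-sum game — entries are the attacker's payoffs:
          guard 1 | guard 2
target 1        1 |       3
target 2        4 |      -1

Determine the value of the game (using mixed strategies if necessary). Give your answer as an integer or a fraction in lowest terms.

13/7

Row minima are 1 and -1, so the attacker's maximin is 1; column maxima are 4 and 3, so the defender's minimax is 3. These differ, so the equilibrium is in mixed strategies.
Let the attacker play target 1 with probability p. The defender is indifferent when p + 4(1−p) = 3p − (1−p), giving p = 5/7.
Let the defender play guard 1 with probability q. The attacker is indifferent when q + 3(1−q) = 4q − (1−q), giving q = 4/7.
The value is 1·(4/7) + (3)·(3/7) = 13/7.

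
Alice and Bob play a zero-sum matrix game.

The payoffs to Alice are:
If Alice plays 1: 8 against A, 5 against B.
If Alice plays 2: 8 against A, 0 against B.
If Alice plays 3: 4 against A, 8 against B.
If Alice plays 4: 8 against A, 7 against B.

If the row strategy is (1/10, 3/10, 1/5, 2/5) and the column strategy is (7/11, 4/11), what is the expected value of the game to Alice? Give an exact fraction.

70/11

Against (7/11, 4/11), each row's expected payoff is 1: 76/11; 2: 56/11; 3: 60/11; 4: 84/11.
Taking the (1/10, 3/10, 1/5, 2/5)-weighted average: (1/10)·(76/11) + (3/10)·(56/11) + (1/5)·(60/11) + (2/5)·(84/11) = 70/11.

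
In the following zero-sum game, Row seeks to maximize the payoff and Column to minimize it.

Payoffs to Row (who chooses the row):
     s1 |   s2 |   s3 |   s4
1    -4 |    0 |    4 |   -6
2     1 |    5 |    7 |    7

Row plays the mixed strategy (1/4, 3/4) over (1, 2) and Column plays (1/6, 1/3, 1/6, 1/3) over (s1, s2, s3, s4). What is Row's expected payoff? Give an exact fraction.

Against (1/6, 1/3, 1/6, 1/3), each row's expected payoff is 1: -2; 2: 16/3.
Taking the (1/4, 3/4)-weighted average: (1/4)·(-2) + (3/4)·(16/3) = 7/2.

7/2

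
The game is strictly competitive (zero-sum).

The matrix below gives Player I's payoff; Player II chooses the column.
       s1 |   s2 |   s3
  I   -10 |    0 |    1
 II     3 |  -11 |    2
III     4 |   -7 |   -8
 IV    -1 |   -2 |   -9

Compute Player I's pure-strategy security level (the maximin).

The worst-case payoff for each row is I: -10, II: -11, III: -8, IV: -9.
The best of these is -8.

-8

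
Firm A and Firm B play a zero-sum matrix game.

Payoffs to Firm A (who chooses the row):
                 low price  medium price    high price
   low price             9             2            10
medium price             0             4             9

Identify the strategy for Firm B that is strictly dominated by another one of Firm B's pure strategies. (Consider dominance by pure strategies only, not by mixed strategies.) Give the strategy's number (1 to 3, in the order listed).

Firm B prefers columns that give Firm A less. Compare high price with low price: 9 < 10, 0 < 9.
So low price strictly dominates high price for Firm B; high price is strictly dominated.

3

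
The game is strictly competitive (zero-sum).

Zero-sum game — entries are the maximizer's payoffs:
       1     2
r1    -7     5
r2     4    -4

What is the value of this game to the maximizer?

-2/5

Row minima are -7 and -4, so the maximizer's maximin is -4; column maxima are 4 and 5, so the minimizer's minimax is 4. These differ, so the equilibrium is in mixed strategies.
Let the maximizer play r1 with probability p. The minimizer is indifferent when −7p + 4(1−p) = 5p − 4(1−p), giving p = 2/5.
Let the minimizer play 1 with probability q. The maximizer is indifferent when −7q + 5(1−q) = 4q − 4(1−q), giving q = 9/20.
The value is -7·(9/20) + (5)·(11/20) = -2/5.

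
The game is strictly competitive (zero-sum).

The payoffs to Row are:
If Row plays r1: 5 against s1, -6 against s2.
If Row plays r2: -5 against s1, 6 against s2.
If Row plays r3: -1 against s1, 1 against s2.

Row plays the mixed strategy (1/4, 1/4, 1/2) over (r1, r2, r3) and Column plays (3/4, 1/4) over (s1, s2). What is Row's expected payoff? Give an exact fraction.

Against (3/4, 1/4), each row's expected payoff is r1: 9/4; r2: -9/4; r3: -1/2.
Taking the (1/4, 1/4, 1/2)-weighted average: (1/4)·(9/4) + (1/4)·(-9/4) + (1/2)·(-1/2) = -1/4.

-1/4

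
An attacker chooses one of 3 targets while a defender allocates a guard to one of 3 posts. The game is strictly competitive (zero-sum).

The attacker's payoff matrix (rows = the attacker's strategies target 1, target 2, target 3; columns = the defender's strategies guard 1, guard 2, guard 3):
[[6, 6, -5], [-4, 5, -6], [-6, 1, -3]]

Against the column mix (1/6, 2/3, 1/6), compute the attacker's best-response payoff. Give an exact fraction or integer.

target 1: (6)·(1/6) + (6)·(2/3) + (-5)·(1/6) = 25/6.
target 2: (-4)·(1/6) + (5)·(2/3) + (-6)·(1/6) = 5/3.
target 3: (-6)·(1/6) + (1)·(2/3) + (-3)·(1/6) = -5/6.
The best pure response is target 1 with expected payoff 25/6.

25/6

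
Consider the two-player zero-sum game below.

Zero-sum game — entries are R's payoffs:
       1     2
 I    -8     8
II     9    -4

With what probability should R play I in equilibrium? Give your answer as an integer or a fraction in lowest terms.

Row minima are -8 and -4, so R's maximin is -4; column maxima are 9 and 8, so C's minimax is 8. These differ, so the equilibrium is in mixed strategies.
Let R play I with probability p. C is indifferent when −8p + 9(1−p) = 8p − 4(1−p), giving p = 13/29.

13/29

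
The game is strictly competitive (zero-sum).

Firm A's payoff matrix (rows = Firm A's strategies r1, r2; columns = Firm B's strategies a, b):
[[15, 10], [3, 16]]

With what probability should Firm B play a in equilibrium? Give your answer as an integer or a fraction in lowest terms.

1/3

Row minima are 10 and 3, so Firm A's maximin is 10; column maxima are 15 and 16, so Firm B's minimax is 15. These differ, so the equilibrium is in mixed strategies.
Let Firm B play a with probability q. Firm A is indifferent when 15q + 10(1−q) = 3q + 16(1−q), giving q = 1/3.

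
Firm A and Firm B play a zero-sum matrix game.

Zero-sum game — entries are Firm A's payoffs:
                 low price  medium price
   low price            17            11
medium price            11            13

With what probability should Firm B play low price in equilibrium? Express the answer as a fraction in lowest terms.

1/4

Row minima are 11 and 11, so Firm A's maximin is 11; column maxima are 17 and 13, so Firm B's minimax is 13. These differ, so the equilibrium is in mixed strategies.
Let Firm B play low price with probability q. Firm A is indifferent when 17q + 11(1−q) = 11q + 13(1−q), giving q = 1/4.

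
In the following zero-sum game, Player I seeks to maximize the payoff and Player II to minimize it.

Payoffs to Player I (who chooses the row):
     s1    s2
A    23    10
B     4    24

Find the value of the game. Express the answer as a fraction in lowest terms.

Row minima are 10 and 4, so Player I's maximin is 10; column maxima are 23 and 24, so Player II's minimax is 23. These differ, so the equilibrium is in mixed strategies.
Let Player I play A with probability p. Player II is indifferent when 23p + 4(1−p) = 10p + 24(1−p), giving p = 20/33.
Let Player II play s1 with probability q. Player I is indifferent when 23q + 10(1−q) = 4q + 24(1−q), giving q = 14/33.
The value is 23·(14/33) + (10)·(19/33) = 512/33.

512/33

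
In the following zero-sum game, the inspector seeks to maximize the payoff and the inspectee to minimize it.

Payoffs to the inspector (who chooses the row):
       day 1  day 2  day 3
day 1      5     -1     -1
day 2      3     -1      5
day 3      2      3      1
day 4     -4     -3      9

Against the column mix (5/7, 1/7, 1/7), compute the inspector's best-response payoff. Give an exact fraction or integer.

day 1: (5)·(5/7) + (-1)·(1/7) + (-1)·(1/7) = 23/7.
day 2: (3)·(5/7) + (-1)·(1/7) + (5)·(1/7) = 19/7.
day 3: (2)·(5/7) + (3)·(1/7) + (1)·(1/7) = 2.
day 4: (-4)·(5/7) + (-3)·(1/7) + (9)·(1/7) = -2.
The best pure response is day 1 with expected payoff 23/7.

23/7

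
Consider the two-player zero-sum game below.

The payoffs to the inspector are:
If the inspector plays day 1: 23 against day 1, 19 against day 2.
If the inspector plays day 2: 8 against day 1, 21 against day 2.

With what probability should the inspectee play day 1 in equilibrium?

Row minima are 19 and 8, so the inspector's maximin is 19; column maxima are 23 and 21, so the inspectee's minimax is 21. These differ, so the equilibrium is in mixed strategies.
Let the inspectee play day 1 with probability q. The inspector is indifferent when 23q + 19(1−q) = 8q + 21(1−q), giving q = 2/17.

2/17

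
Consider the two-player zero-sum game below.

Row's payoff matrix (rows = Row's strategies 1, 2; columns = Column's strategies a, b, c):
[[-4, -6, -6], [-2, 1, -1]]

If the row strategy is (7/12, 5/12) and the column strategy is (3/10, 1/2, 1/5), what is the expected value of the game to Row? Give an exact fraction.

Against (3/10, 1/2, 1/5), each row's expected payoff is 1: -27/5; 2: -3/10.
Taking the (7/12, 5/12)-weighted average: (7/12)·(-27/5) + (5/12)·(-3/10) = -131/40.

-131/40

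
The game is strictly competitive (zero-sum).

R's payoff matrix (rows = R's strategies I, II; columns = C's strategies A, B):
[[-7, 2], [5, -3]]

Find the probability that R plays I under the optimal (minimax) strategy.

8/17

Row minima are -7 and -3, so R's maximin is -3; column maxima are 5 and 2, so C's minimax is 2. These differ, so the equilibrium is in mixed strategies.
Let R play I with probability p. C is indifferent when −7p + 5(1−p) = 2p − 3(1−p), giving p = 8/17.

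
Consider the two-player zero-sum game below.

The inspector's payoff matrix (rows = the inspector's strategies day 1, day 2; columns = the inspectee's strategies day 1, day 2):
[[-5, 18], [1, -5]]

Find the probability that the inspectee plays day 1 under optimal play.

23/29

Row minima are -5 and -5, so the inspector's maximin is -5; column maxima are 1 and 18, so the inspectee's minimax is 1. These differ, so the equilibrium is in mixed strategies.
Let the inspectee play day 1 with probability q. The inspector is indifferent when −5q + 18(1−q) = q − 5(1−q), giving q = 23/29.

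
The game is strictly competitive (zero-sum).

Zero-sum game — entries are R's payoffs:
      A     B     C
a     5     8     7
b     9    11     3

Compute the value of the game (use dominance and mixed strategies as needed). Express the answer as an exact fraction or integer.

Column B is strictly dominated by A for C (it gives R more in every row).
The remaining 2×2 game on (a, b) × (A, C) has no saddle point. Let R play a with probability p; indifference gives 5p + 9(1−p) = 7p + 3(1−p), so p = 3/4.
Similarly C's optimal q on A is 1/2, and the value is 5·(1/2) + (7)·(1/2) = 6.

6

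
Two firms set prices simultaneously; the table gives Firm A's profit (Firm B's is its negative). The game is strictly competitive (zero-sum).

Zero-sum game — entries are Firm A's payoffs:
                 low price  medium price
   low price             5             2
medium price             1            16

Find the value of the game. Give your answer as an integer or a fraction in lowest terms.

13/3

Row minima are 2 and 1, so Firm A's maximin is 2; column maxima are 5 and 16, so Firm B's minimax is 5. These differ, so the equilibrium is in mixed strategies.
Let Firm A play low price with probability p. Firm B is indifferent when 5p + (1−p) = 2p + 16(1−p), giving p = 5/6.
Let Firm B play low price with probability q. Firm A is indifferent when 5q + 2(1−q) = q + 16(1−q), giving q = 7/9.
The value is 5·(7/9) + (2)·(2/9) = 13/3.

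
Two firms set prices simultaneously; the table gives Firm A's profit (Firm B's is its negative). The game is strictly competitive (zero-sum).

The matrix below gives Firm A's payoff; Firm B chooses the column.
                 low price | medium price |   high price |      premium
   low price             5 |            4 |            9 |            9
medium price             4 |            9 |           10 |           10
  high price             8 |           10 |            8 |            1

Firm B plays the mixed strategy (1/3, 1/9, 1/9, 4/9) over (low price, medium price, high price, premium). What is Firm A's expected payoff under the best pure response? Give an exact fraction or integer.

low price: (5)·(1/3) + (4)·(1/9) + (9)·(1/9) + (9)·(4/9) = 64/9.
medium price: (4)·(1/3) + (9)·(1/9) + (10)·(1/9) + (10)·(4/9) = 71/9.
high price: (8)·(1/3) + (10)·(1/9) + (8)·(1/9) + (1)·(4/9) = 46/9.
The best pure response is medium price with expected payoff 71/9.

71/9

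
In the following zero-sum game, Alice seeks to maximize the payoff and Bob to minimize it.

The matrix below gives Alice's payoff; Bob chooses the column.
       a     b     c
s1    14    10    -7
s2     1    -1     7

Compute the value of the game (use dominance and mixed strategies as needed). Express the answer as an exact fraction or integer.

63/25

Column a is strictly dominated by b for Bob (it gives Alice more in every row).
The remaining 2×2 game on (s1, s2) × (b, c) has no saddle point. Let Alice play s1 with probability p; indifference gives 10p − (1−p) = −7p + 7(1−p), so p = 8/25.
Similarly Bob's optimal q on b is 14/25, and the value is 10·(14/25) + (-7)·(11/25) = 63/25.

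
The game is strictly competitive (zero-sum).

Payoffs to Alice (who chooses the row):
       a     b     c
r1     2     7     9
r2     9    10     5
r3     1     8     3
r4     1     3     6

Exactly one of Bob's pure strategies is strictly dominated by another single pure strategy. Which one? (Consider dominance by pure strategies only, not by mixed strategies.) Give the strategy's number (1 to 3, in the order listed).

Bob prefers columns that give Alice less. Compare b with a: 2 < 7, 9 < 10, 1 < 8, 1 < 3.
So a strictly dominates b for Bob; b is strictly dominated.

2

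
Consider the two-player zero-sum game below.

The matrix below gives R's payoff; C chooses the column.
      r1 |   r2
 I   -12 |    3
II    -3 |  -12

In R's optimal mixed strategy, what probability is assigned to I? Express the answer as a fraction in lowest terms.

3/8

Row minima are -12 and -12, so R's maximin is -12; column maxima are -3 and 3, so C's minimax is -3. These differ, so the equilibrium is in mixed strategies.
Let R play I with probability p. C is indifferent when −12p − 3(1−p) = 3p − 12(1−p), giving p = 3/8.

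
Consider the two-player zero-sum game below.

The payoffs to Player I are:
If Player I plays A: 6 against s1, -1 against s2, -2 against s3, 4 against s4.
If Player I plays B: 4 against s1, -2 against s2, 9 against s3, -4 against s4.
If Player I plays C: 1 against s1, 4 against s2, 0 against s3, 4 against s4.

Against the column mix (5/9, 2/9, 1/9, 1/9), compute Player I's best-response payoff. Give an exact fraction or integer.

A: (6)·(5/9) + (-1)·(2/9) + (-2)·(1/9) + (4)·(1/9) = 10/3.
B: (4)·(5/9) + (-2)·(2/9) + (9)·(1/9) + (-4)·(1/9) = 7/3.
C: (1)·(5/9) + (4)·(2/9) + (0)·(1/9) + (4)·(1/9) = 17/9.
The best pure response is A with expected payoff 10/3.

10/3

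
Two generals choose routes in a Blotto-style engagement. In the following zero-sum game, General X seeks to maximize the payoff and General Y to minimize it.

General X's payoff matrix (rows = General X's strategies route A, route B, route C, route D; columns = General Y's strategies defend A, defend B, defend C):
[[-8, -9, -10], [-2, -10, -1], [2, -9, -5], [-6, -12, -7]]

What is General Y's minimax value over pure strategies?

The worst case (largest entry) in each column is defend A: 2, defend B: -9, defend C: -1.
The best (smallest) of these is -9.

-9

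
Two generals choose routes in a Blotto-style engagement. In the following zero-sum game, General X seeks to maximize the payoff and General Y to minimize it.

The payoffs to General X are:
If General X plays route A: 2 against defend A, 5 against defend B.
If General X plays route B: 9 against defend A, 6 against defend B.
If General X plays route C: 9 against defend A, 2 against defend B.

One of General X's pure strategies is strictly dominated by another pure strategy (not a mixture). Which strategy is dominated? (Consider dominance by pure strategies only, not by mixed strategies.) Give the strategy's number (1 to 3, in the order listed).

1

Compare route A with route B: 9 > 2, 6 > 5.
So route B strictly dominates route A for General X; route A is strictly dominated.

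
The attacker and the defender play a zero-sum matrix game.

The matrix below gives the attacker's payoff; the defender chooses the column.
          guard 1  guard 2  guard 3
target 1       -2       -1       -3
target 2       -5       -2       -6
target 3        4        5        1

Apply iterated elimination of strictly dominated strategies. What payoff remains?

Column guard 2 is strictly dominated by guard 1 for the defender (-2<-1, -5<-2, 4<5); eliminate guard 2.
Column guard 1 is strictly dominated by guard 3 for the defender (-3<-2, -6<-5, 1<4); eliminate guard 1.
Row target 2 is strictly dominated by row target 1 (-3>-6); eliminate target 2.
Row target 1 is strictly dominated by row target 3 (1>-3); eliminate target 1.
Only (target 3, guard 3) remains, with payoff 1.

1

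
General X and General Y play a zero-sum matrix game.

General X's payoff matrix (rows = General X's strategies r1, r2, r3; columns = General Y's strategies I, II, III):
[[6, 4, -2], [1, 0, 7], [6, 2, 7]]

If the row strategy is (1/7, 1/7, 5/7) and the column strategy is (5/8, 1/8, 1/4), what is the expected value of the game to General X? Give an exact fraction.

279/56

Against (5/8, 1/8, 1/4), each row's expected payoff is r1: 15/4; r2: 19/8; r3: 23/4.
Taking the (1/7, 1/7, 5/7)-weighted average: (1/7)·(15/4) + (1/7)·(19/8) + (5/7)·(23/4) = 279/56.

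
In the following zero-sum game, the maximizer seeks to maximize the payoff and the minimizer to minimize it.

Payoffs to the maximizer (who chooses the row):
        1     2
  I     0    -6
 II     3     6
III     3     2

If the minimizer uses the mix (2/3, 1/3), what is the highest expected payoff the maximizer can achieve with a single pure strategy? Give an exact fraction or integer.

I: (0)·(2/3) + (-6)·(1/3) = -2.
II: (3)·(2/3) + (6)·(1/3) = 4.
III: (3)·(2/3) + (2)·(1/3) = 8/3.
The best pure response is II with expected payoff 4.

4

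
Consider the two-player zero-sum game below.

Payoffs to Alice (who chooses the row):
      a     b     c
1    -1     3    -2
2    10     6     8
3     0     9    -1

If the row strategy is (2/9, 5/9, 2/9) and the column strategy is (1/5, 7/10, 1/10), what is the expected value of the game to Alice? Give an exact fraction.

254/45

Against (1/5, 7/10, 1/10), each row's expected payoff is 1: 17/10; 2: 7; 3: 31/5.
Taking the (2/9, 5/9, 2/9)-weighted average: (2/9)·(17/10) + (5/9)·(7) + (2/9)·(31/5) = 254/45.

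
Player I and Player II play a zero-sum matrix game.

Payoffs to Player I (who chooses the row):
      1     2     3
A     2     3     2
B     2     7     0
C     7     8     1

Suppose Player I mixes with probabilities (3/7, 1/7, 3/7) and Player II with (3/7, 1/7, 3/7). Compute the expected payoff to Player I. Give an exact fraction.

Against (3/7, 1/7, 3/7), each row's expected payoff is A: 15/7; B: 13/7; C: 32/7.
Taking the (3/7, 1/7, 3/7)-weighted average: (3/7)·(15/7) + (1/7)·(13/7) + (3/7)·(32/7) = 22/7.

22/7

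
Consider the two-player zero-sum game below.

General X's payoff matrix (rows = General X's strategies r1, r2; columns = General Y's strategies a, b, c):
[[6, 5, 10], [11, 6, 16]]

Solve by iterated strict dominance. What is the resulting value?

Row r1 is strictly dominated by row r2 (11>6, 6>5, 16>10); eliminate r1.
Column a is strictly dominated by b for General Y (6<11); eliminate a.
Column c is strictly dominated by b for General Y (6<16); eliminate c.
Only (r2, b) remains, with payoff 6.

6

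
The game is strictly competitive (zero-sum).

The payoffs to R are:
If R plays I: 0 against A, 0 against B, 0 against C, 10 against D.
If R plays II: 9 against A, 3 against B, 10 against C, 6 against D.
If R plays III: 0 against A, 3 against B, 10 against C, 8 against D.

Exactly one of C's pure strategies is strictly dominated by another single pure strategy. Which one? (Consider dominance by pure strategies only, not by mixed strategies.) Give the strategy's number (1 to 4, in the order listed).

C prefers columns that give R less. Compare D with B: 0 < 10, 3 < 6, 3 < 8.
So B strictly dominates D for C; D is strictly dominated.

4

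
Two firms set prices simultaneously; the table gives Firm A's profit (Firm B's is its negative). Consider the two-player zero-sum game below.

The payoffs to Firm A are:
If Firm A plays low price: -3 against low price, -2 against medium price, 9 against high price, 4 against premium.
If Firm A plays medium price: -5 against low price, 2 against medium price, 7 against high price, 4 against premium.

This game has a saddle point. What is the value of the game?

-3

Row minima: -3, -5 → Firm A's maximin is -3.
Column maxima: -3, 2, 9, 4 → Firm B's minimax is -3.
They coincide at (low price, low price), so the value is -3.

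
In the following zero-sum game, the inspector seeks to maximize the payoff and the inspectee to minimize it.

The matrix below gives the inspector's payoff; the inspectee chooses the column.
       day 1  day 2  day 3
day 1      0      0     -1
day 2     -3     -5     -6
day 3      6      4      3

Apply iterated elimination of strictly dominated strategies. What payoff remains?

Column day 1 is strictly dominated by day 3 for the inspectee (-1<0, -6<-3, 3<6); eliminate day 1.
Row day 2 is strictly dominated by row day 1 (0>-5, -1>-6); eliminate day 2.
Row day 1 is strictly dominated by row day 3 (4>0, 3>-1); eliminate day 1.
Column day 2 is strictly dominated by day 3 for the inspectee (3<4); eliminate day 2.
Only (day 3, day 3) remains, with payoff 3.

3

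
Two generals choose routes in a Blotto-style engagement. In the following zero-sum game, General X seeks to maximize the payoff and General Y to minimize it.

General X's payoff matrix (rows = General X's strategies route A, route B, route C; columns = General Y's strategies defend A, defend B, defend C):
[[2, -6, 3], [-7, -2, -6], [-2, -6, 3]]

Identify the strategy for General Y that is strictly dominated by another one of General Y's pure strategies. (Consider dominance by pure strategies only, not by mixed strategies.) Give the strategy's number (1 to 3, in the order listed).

General Y prefers columns that give General X less. Compare defend C with defend A: 2 < 3, -7 < -6, -2 < 3.
So defend A strictly dominates defend C for General Y; defend C is strictly dominated.

3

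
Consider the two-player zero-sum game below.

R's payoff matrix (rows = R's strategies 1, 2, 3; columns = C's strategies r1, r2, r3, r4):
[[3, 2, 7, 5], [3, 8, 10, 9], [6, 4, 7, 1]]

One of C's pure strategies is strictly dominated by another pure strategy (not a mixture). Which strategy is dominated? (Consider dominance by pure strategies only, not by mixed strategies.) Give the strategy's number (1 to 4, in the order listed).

3

C prefers columns that give R less. Compare r3 with r1: 3 < 7, 3 < 10, 6 < 7.
So r1 strictly dominates r3 for C; r3 is strictly dominated.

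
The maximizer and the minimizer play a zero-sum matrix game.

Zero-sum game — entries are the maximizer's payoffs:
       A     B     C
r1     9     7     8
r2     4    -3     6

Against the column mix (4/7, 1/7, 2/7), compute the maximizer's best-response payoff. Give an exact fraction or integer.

r1: (9)·(4/7) + (7)·(1/7) + (8)·(2/7) = 59/7.
r2: (4)·(4/7) + (-3)·(1/7) + (6)·(2/7) = 25/7.
The best pure response is r1 with expected payoff 59/7.

59/7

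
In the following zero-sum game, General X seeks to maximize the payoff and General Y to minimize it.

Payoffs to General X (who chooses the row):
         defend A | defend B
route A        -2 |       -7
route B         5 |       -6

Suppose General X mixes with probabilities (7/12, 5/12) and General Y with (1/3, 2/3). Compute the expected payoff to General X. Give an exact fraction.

Against (1/3, 2/3), each row's expected payoff is route A: -16/3; route B: -7/3.
Taking the (7/12, 5/12)-weighted average: (7/12)·(-16/3) + (5/12)·(-7/3) = -49/12.

-49/12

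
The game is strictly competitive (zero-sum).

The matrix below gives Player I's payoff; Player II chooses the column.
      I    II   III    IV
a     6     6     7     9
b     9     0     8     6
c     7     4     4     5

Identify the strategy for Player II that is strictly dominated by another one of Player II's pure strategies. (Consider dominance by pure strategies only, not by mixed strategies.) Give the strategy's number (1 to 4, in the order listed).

4

Player II prefers columns that give Player I less. Compare IV with II: 6 < 9, 0 < 6, 4 < 5.
So II strictly dominates IV for Player II; IV is strictly dominated.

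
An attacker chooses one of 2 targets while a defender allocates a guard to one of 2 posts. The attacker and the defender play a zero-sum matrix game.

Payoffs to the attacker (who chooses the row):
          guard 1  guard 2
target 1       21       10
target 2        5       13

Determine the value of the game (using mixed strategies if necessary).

Row minima are 10 and 5, so the attacker's maximin is 10; column maxima are 21 and 13, so the defender's minimax is 13. These differ, so the equilibrium is in mixed strategies.
Let the attacker play target 1 with probability p. The defender is indifferent when 21p + 5(1−p) = 10p + 13(1−p), giving p = 8/19.
Let the defender play guard 1 with probability q. The attacker is indifferent when 21q + 10(1−q) = 5q + 13(1−q), giving q = 3/19.
The value is 21·(3/19) + (10)·(16/19) = 223/19.

223/19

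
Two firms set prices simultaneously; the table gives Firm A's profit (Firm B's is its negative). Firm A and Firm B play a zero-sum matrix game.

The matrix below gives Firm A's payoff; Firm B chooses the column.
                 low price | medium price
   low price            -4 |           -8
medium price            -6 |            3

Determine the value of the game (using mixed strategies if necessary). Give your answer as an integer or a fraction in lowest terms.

-60/13

Row minima are -8 and -6, so Firm A's maximin is -6; column maxima are -4 and 3, so Firm B's minimax is -4. These differ, so the equilibrium is in mixed strategies.
Let Firm A play low price with probability p. Firm B is indifferent when −4p − 6(1−p) = −8p + 3(1−p), giving p = 9/13.
Let Firm B play low price with probability q. Firm A is indifferent when −4q − 8(1−q) = −6q + 3(1−q), giving q = 11/13.
The value is -4·(11/13) + (-8)·(2/13) = -60/13.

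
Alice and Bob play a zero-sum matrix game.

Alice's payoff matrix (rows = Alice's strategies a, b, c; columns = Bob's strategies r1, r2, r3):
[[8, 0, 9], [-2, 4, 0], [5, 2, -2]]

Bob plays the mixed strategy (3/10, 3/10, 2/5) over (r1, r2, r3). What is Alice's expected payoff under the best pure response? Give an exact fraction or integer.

a: (8)·(3/10) + (0)·(3/10) + (9)·(2/5) = 6.
b: (-2)·(3/10) + (4)·(3/10) + (0)·(2/5) = 3/5.
c: (5)·(3/10) + (2)·(3/10) + (-2)·(2/5) = 13/10.
The best pure response is a with expected payoff 6.

6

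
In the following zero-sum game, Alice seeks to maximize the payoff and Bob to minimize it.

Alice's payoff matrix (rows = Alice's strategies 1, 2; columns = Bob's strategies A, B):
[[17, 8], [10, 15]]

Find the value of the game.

25/2

Row minima are 8 and 10, so Alice's maximin is 10; column maxima are 17 and 15, so Bob's minimax is 15. These differ, so the equilibrium is in mixed strategies.
Let Alice play 1 with probability p. Bob is indifferent when 17p + 10(1−p) = 8p + 15(1−p), giving p = 5/14.
Let Bob play A with probability q. Alice is indifferent when 17q + 8(1−q) = 10q + 15(1−q), giving q = 1/2.
The value is 17·(1/2) + (8)·(1/2) = 25/2.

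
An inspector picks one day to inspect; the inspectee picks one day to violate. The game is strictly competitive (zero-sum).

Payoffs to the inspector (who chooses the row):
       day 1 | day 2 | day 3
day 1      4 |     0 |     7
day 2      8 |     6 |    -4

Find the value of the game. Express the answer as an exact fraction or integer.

42/17

Column day 1 is strictly dominated by day 2 for the inspectee (it gives the inspector more in every row).
The remaining 2×2 game on (day 1, day 2) × (day 2, day 3) has no saddle point. Let the inspector play day 1 with probability p; indifference gives 6(1−p) = 7p − 4(1−p), so p = 10/17.
Similarly the inspectee's optimal q on day 2 is 11/17, and the value is 0·(11/17) + (7)·(6/17) = 42/17.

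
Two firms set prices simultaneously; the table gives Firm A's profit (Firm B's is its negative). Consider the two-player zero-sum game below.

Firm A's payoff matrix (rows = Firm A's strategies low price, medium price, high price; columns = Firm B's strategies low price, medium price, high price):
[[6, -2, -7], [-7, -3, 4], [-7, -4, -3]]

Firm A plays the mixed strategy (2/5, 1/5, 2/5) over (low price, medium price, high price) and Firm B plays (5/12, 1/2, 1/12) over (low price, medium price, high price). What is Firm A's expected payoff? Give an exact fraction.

Against (5/12, 1/2, 1/12), each row's expected payoff is low price: 11/12; medium price: -49/12; high price: -31/6.
Taking the (2/5, 1/5, 2/5)-weighted average: (2/5)·(11/12) + (1/5)·(-49/12) + (2/5)·(-31/6) = -151/60.

-151/60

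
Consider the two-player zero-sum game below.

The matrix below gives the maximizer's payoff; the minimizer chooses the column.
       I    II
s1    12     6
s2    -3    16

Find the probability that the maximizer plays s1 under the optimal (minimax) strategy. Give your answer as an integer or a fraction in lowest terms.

19/25

Row minima are 6 and -3, so the maximizer's maximin is 6; column maxima are 12 and 16, so the minimizer's minimax is 12. These differ, so the equilibrium is in mixed strategies.
Let the maximizer play s1 with probability p. The minimizer is indifferent when 12p − 3(1−p) = 6p + 16(1−p), giving p = 19/25.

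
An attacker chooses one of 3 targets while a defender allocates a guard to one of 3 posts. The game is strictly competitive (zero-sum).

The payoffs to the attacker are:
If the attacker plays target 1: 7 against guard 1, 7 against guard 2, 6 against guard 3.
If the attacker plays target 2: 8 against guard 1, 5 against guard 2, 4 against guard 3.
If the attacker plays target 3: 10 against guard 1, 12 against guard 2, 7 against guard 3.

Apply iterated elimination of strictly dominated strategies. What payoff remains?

7

Column guard 2 is strictly dominated by guard 3 for the defender (6<7, 4<5, 7<12); eliminate guard 2.
Column guard 1 is strictly dominated by guard 3 for the defender (6<7, 4<8, 7<10); eliminate guard 1.
Row target 1 is strictly dominated by row target 3 (7>6); eliminate target 1.
Row target 2 is strictly dominated by row target 3 (7>4); eliminate target 2.
Only (target 3, guard 3) remains, with payoff 7.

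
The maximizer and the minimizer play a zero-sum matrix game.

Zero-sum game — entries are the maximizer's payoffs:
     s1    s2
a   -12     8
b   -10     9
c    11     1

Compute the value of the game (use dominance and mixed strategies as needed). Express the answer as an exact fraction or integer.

Row a is strictly dominated by row b, so the maximizer never plays it.
The remaining 2×2 game on (b, c) × (s1, s2) has no saddle point. Let the maximizer play b with probability p; indifference gives −10p + 11(1−p) = 9p + (1−p), so p = 10/29.
Similarly the minimizer's optimal q on s1 is 8/29, and the value is -10·(8/29) + (9)·(21/29) = 109/29.

109/29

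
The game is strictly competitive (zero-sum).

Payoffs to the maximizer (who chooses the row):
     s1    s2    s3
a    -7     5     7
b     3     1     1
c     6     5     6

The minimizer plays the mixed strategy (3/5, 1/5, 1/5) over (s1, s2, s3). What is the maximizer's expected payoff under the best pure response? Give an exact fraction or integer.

a: (-7)·(3/5) + (5)·(1/5) + (7)·(1/5) = -9/5.
b: (3)·(3/5) + (1)·(1/5) + (1)·(1/5) = 11/5.
c: (6)·(3/5) + (5)·(1/5) + (6)·(1/5) = 29/5.
The best pure response is c with expected payoff 29/5.

29/5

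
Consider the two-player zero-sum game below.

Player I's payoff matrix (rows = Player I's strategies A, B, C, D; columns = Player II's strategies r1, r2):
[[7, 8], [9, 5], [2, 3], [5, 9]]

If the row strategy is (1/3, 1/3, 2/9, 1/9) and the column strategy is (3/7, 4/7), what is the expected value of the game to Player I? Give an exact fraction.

Against (3/7, 4/7), each row's expected payoff is A: 53/7; B: 47/7; C: 18/7; D: 51/7.
Taking the (1/3, 1/3, 2/9, 1/9)-weighted average: (1/3)·(53/7) + (1/3)·(47/7) + (2/9)·(18/7) + (1/9)·(51/7) = 43/7.

43/7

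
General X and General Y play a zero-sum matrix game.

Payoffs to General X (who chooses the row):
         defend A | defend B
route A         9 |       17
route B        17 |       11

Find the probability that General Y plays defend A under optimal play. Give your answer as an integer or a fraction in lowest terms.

Row minima are 9 and 11, so General X's maximin is 11; column maxima are 17 and 17, so General Y's minimax is 17. These differ, so the equilibrium is in mixed strategies.
Let General Y play defend A with probability q. General X is indifferent when 9q + 17(1−q) = 17q + 11(1−q), giving q = 3/7.

3/7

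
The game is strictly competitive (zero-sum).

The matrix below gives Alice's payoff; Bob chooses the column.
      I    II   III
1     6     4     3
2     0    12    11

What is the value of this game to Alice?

Column II is strictly dominated by III for Bob (it gives Alice more in every row).
The remaining 2×2 game on (1, 2) × (I, III) has no saddle point. Let Alice play 1 with probability p; indifference gives 6p = 3p + 11(1−p), so p = 11/14.
Similarly Bob's optimal q on I is 4/7, and the value is 6·(4/7) + (3)·(3/7) = 33/7.

33/7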